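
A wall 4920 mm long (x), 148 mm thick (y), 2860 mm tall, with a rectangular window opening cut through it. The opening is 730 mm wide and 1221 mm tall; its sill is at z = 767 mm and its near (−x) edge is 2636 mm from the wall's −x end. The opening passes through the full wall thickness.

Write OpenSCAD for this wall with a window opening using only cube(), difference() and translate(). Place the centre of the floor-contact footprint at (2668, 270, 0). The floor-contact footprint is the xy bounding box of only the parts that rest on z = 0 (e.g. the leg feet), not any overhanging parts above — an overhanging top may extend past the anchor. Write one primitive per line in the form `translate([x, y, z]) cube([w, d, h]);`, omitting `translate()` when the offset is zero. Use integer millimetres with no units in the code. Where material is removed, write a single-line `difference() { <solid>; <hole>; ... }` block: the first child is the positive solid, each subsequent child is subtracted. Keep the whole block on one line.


difference() { translate([208, 196, 0]) cube([4920, 148, 2860]); translate([2844, 196, 767]) cube([730, 148, 1221]); }


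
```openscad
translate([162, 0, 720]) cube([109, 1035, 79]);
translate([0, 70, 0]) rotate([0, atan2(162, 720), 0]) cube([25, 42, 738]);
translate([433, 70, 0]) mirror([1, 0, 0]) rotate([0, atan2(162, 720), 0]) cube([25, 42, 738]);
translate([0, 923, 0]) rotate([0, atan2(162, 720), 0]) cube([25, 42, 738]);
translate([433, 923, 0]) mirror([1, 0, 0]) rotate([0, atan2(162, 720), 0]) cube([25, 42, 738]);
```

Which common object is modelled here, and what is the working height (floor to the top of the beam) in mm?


A sawhorse. The overall height is 799 mm.

A beam across two mirrored pairs of raked legs — a sawhorse. The beam's underside is at z = 720 (matching the legs' vertical rise in atan2(162, 720)) and the beam is 79 mm tall, so its top is at 720 + 79 = 799 mm. The raked legs top out at the beam's underside, so that is the highest point.


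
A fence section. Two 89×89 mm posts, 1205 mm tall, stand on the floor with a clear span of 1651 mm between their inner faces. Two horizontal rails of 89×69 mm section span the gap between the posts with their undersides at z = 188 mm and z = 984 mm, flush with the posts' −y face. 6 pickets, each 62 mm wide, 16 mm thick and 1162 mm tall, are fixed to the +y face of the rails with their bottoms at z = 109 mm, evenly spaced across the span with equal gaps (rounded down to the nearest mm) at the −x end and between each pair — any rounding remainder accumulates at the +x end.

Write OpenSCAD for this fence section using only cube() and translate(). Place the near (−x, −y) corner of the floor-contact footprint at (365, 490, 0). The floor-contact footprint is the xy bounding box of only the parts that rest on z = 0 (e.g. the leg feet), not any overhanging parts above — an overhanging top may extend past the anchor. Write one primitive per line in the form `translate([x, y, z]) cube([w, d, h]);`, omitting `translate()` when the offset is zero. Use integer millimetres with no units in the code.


translate([365, 490, 0]) cube([89, 89, 1205]);
translate([2105, 490, 0]) cube([89, 89, 1205]);
translate([454, 490, 188]) cube([1651, 89, 69]);
translate([454, 490, 984]) cube([1651, 89, 69]);
translate([636, 579, 109]) cube([62, 16, 1162]);
translate([880, 579, 109]) cube([62, 16, 1162]);
translate([1124, 579, 109]) cube([62, 16, 1162]);
translate([1368, 579, 109]) cube([62, 16, 1162]);
translate([1612, 579, 109]) cube([62, 16, 1162]);
translate([1856, 579, 109]) cube([62, 16, 1162]);


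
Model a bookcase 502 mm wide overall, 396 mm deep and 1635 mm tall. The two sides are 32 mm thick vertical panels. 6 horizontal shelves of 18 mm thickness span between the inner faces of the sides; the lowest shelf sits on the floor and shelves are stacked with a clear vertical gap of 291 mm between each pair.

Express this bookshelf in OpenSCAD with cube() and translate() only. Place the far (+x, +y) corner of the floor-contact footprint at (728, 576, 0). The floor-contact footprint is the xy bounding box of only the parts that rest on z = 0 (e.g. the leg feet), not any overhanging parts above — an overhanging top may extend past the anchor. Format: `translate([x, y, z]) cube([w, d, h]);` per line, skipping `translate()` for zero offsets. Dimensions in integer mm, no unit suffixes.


translate([226, 180, 0]) cube([32, 396, 1635]);
translate([696, 180, 0]) cube([32, 396, 1635]);
translate([258, 180, 0]) cube([438, 396, 18]);
translate([258, 180, 309]) cube([438, 396, 18]);
translate([258, 180, 618]) cube([438, 396, 18]);
translate([258, 180, 927]) cube([438, 396, 18]);
translate([258, 180, 1236]) cube([438, 396, 18]);
translate([258, 180, 1545]) cube([438, 396, 18]);


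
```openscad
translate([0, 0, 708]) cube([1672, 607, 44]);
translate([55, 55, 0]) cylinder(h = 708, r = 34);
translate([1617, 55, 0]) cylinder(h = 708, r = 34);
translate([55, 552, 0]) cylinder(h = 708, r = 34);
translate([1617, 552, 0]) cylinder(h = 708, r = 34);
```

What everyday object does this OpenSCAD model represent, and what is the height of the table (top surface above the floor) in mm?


A table. The table height is 752 mm.

A 1672×607×44 slab sits at z = 708 on four Ø68 mm round legs — a table. The top surface is at 708 + 44 = 752 mm.


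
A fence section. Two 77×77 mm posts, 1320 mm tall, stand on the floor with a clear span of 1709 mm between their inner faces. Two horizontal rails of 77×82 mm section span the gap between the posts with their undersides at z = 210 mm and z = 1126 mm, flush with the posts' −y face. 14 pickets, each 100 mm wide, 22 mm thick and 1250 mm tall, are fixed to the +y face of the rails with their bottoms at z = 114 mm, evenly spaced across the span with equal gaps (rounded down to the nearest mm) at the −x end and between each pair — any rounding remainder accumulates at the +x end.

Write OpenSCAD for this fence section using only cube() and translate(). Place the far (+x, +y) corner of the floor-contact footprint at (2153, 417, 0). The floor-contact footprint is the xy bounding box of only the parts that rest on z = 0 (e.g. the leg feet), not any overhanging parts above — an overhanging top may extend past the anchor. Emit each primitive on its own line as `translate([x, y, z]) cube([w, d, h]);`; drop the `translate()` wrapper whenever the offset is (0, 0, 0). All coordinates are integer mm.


translate([290, 340, 0]) cube([77, 77, 1320]);
translate([2076, 340, 0]) cube([77, 77, 1320]);
translate([367, 340, 210]) cube([1709, 77, 82]);
translate([367, 340, 1126]) cube([1709, 77, 82]);
translate([387, 417, 114]) cube([100, 22, 1250]);
translate([507, 417, 114]) cube([100, 22, 1250]);
translate([627, 417, 114]) cube([100, 22, 1250]);
translate([747, 417, 114]) cube([100, 22, 1250]);
translate([867, 417, 114]) cube([100, 22, 1250]);
translate([987, 417, 114]) cube([100, 22, 1250]);
translate([1107, 417, 114]) cube([100, 22, 1250]);
translate([1227, 417, 114]) cube([100, 22, 1250]);
translate([1347, 417, 114]) cube([100, 22, 1250]);
translate([1467, 417, 114]) cube([100, 22, 1250]);
translate([1587, 417, 114]) cube([100, 22, 1250]);
translate([1707, 417, 114]) cube([100, 22, 1250]);
translate([1827, 417, 114]) cube([100, 22, 1250]);
translate([1947, 417, 114]) cube([100, 22, 1250]);


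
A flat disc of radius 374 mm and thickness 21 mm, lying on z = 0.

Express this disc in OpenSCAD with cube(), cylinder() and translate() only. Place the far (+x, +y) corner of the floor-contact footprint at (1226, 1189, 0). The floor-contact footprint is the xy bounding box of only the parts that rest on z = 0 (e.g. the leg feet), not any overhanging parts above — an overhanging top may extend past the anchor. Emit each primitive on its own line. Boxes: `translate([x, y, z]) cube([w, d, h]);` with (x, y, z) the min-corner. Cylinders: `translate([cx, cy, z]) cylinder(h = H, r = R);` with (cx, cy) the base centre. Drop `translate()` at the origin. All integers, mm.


translate([852, 815, 0]) cylinder(h = 21, r = 374);


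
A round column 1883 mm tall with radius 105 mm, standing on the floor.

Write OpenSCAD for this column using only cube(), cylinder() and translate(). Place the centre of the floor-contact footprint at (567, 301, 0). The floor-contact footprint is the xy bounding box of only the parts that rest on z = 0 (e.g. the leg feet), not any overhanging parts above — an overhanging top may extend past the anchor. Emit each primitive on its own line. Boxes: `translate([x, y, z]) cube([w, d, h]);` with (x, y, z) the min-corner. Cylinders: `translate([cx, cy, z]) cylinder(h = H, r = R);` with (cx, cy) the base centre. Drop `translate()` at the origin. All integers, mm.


translate([567, 301, 0]) cylinder(h = 1883, r = 105);


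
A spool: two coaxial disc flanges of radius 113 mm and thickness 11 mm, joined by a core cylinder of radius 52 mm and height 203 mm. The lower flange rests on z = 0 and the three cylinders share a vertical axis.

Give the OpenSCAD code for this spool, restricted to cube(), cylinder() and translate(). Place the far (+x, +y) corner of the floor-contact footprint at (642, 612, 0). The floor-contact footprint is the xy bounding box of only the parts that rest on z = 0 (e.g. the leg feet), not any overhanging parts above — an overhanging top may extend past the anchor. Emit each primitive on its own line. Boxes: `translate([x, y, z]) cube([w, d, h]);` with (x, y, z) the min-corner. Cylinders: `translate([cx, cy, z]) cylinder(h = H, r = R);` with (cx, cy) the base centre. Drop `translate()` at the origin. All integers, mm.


translate([529, 499, 0]) cylinder(h = 11, r = 113);
translate([529, 499, 11]) cylinder(h = 203, r = 52);
translate([529, 499, 214]) cylinder(h = 11, r = 113);


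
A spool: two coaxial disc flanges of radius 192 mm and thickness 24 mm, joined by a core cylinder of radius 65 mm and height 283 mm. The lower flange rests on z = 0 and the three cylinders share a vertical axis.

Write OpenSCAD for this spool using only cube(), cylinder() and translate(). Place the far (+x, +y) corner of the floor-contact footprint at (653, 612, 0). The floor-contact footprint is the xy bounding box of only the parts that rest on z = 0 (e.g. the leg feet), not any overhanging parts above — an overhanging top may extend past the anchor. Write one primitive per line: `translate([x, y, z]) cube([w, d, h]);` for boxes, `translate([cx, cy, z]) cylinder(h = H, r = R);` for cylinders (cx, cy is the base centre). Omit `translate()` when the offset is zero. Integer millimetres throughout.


translate([461, 420, 0]) cylinder(h = 24, r = 192);
translate([461, 420, 24]) cylinder(h = 283, r = 65);
translate([461, 420, 307]) cylinder(h = 24, r = 192);


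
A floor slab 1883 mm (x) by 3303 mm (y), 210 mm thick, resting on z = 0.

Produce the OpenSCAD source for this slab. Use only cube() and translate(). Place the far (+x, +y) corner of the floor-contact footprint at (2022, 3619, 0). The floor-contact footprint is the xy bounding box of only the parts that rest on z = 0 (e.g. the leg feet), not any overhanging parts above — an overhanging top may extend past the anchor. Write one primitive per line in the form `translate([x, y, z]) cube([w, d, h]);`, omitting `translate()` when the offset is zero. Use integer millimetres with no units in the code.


translate([139, 316, 0]) cube([1883, 3303, 210]);


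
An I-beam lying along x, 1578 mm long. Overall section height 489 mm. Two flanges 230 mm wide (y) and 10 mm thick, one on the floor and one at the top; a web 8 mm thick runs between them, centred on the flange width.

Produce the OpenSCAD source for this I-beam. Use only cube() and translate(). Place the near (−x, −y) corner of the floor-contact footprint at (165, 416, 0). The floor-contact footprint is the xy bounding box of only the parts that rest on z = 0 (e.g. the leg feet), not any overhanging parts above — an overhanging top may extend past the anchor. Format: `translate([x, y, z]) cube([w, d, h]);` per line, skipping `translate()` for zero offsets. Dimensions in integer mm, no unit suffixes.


translate([165, 416, 0]) cube([1578, 230, 10]);
translate([165, 527, 10]) cube([1578, 8, 469]);
translate([165, 416, 479]) cube([1578, 230, 10]);


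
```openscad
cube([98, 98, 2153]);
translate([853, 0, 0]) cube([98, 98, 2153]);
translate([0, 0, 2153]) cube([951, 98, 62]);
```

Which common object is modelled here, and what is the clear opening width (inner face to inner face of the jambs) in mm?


A door frame. The clear opening width is 755 mm.

Two 2153 mm tall posts with a header on top — a door frame. The left jamb is 98 mm wide at x = 0; the right jamb starts at x = 853. The clear opening is 853 − 98 = 755 mm.


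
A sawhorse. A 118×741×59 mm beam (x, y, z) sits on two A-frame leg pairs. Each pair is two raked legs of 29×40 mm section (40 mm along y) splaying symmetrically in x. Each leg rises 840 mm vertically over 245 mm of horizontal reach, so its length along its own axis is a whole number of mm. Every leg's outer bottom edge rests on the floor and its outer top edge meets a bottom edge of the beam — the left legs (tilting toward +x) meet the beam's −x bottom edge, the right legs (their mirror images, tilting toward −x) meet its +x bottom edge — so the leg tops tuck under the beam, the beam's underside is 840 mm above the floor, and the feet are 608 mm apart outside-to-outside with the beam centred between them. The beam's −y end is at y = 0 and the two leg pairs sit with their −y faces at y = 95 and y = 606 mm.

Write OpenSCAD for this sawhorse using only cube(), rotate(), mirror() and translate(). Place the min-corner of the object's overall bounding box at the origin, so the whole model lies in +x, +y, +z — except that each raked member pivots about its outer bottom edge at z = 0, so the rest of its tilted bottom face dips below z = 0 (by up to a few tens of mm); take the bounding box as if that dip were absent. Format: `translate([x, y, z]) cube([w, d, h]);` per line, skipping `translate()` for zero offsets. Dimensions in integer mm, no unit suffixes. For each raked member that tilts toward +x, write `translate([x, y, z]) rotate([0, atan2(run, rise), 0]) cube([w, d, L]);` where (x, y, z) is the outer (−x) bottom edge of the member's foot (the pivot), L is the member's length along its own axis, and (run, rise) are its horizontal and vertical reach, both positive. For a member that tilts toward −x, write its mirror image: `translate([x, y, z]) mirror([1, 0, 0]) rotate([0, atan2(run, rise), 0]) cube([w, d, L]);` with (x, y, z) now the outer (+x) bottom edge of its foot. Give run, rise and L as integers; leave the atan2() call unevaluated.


translate([245, 0, 840]) cube([118, 741, 59]);
translate([0, 95, 0]) rotate([0, atan2(245, 840), 0]) cube([29, 40, 875]);
translate([608, 95, 0]) mirror([1, 0, 0]) rotate([0, atan2(245, 840), 0]) cube([29, 40, 875]);
translate([0, 606, 0]) rotate([0, atan2(245, 840), 0]) cube([29, 40, 875]);
translate([608, 606, 0]) mirror([1, 0, 0]) rotate([0, atan2(245, 840), 0]) cube([29, 40, 875]);


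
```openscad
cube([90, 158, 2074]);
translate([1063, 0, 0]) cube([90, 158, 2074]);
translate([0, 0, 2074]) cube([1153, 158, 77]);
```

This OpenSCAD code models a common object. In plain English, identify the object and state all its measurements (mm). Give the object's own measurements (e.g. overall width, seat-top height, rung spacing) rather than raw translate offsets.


A door frame. The clear opening is 973 mm wide and 2074 mm high. Two 90 mm wide jambs, 158 mm deep, stand either side of the opening from the floor to the top of the opening. A 77 mm thick head sits across the top of both jambs, spanning the full outside width of the frame.


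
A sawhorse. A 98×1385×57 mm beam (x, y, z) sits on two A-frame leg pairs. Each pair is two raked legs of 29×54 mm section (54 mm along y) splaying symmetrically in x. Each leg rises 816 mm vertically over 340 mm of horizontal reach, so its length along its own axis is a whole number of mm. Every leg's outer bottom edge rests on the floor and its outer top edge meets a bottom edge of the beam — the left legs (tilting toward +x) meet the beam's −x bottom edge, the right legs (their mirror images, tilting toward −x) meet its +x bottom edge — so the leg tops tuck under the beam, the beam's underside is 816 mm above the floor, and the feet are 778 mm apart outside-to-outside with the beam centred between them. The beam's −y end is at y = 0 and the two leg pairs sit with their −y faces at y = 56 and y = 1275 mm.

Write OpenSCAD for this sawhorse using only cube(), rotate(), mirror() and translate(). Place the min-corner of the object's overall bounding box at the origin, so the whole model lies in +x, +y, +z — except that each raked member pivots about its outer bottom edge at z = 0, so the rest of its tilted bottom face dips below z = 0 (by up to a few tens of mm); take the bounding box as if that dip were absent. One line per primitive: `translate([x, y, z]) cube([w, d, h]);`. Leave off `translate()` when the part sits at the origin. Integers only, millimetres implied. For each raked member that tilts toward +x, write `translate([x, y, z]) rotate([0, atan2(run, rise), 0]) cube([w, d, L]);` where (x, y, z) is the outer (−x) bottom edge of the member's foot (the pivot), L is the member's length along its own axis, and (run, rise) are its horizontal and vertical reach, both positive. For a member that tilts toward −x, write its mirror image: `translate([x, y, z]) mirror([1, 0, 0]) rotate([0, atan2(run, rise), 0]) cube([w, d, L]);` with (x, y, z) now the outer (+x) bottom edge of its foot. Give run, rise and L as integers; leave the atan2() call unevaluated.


translate([340, 0, 816]) cube([98, 1385, 57]);
translate([0, 56, 0]) rotate([0, atan2(340, 816), 0]) cube([29, 54, 884]);
translate([778, 56, 0]) mirror([1, 0, 0]) rotate([0, atan2(340, 816), 0]) cube([29, 54, 884]);
translate([0, 1275, 0]) rotate([0, atan2(340, 816), 0]) cube([29, 54, 884]);
translate([778, 1275, 0]) mirror([1, 0, 0]) rotate([0, atan2(340, 816), 0]) cube([29, 54, 884]);


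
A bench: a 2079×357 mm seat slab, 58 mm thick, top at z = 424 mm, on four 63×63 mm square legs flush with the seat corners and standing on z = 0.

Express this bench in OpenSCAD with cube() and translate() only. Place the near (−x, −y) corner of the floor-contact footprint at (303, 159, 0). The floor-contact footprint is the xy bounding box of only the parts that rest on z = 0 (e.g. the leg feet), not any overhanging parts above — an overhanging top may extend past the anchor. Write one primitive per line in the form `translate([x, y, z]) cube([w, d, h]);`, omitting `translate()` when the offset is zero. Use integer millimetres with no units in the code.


translate([303, 159, 366]) cube([2079, 357, 58]);
translate([303, 159, 0]) cube([63, 63, 366]);
translate([303, 453, 0]) cube([63, 63, 366]);
translate([2319, 159, 0]) cube([63, 63, 366]);
translate([2319, 453, 0]) cube([63, 63, 366]);


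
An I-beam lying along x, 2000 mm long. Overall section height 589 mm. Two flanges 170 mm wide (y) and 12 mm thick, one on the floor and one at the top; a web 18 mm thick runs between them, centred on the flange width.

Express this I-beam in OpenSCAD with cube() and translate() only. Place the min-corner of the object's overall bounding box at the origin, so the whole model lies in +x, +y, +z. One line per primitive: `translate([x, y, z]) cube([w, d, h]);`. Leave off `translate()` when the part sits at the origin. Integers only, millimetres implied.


cube([2000, 170, 12]);
translate([0, 76, 12]) cube([2000, 18, 565]);
translate([0, 0, 577]) cube([2000, 170, 12]);


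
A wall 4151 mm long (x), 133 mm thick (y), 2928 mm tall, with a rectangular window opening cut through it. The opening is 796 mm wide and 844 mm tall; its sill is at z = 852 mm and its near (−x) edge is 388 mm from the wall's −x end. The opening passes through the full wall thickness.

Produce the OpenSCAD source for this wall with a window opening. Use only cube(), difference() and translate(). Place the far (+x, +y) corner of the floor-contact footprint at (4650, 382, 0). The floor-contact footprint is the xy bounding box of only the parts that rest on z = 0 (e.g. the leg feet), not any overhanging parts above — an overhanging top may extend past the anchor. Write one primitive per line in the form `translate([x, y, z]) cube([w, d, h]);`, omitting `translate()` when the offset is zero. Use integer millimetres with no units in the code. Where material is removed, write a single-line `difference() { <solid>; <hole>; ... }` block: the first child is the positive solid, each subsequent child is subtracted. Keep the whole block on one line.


difference() { translate([499, 249, 0]) cube([4151, 133, 2928]); translate([887, 249, 852]) cube([796, 133, 844]); }


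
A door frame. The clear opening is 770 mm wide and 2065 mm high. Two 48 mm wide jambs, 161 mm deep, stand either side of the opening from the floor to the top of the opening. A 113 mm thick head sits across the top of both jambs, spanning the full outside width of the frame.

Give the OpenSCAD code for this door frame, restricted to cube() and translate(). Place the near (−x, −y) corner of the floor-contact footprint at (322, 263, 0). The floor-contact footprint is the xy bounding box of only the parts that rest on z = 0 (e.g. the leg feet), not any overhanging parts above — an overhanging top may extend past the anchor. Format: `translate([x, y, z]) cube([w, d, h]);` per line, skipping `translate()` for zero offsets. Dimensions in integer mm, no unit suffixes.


translate([322, 263, 0]) cube([48, 161, 2065]);
translate([1140, 263, 0]) cube([48, 161, 2065]);
translate([322, 263, 2065]) cube([866, 161, 113]);


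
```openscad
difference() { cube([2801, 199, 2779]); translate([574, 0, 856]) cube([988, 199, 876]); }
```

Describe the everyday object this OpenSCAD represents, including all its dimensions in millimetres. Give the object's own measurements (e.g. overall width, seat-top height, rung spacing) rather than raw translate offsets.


A wall 2801 mm long (x), 199 mm thick (y), 2779 mm tall, with a rectangular window opening cut through it. The opening is 988 mm wide and 876 mm tall; its sill is at z = 856 mm and its near (−x) edge is 574 mm from the wall's −x end. The opening passes through the full wall thickness.


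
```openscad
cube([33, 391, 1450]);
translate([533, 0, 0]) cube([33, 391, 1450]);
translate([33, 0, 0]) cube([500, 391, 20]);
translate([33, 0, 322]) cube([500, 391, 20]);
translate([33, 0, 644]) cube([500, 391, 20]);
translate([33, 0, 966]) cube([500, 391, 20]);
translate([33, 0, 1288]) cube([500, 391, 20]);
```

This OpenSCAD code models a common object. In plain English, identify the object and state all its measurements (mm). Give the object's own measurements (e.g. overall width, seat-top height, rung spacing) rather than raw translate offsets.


An open bookshelf. Two side panels, each 33 mm thick, 391 mm deep and 1450 mm tall, stand 566 mm apart (outside-to-outside). Between them sit 5 shelves, each 20 mm thick and 391 mm deep, spanning the full gap between the sides. The bottom shelf rests on the floor (its underside at z = 0) and the clear gap between one shelf's top and the next shelf's underside is 302 mm.


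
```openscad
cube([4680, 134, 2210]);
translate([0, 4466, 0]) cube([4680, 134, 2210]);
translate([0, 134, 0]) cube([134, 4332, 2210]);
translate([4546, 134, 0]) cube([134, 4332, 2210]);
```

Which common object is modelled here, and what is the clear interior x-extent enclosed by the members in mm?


A house (or room) frame. The interior width is 4412 mm.

Four 2210 mm walls enclosing a rectangle with no floor or roof — a room or house frame. Outside width is 4680 mm and wall thickness is 134 mm, so the interior width is 4680 − 2 × 134 = 4412 mm.


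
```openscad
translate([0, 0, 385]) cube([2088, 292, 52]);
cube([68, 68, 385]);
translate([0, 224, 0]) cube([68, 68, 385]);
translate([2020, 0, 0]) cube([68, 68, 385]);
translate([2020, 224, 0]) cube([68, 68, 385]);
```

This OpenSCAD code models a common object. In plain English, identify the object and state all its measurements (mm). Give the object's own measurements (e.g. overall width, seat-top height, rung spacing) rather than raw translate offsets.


A bench: a 2088×292 mm seat slab, 52 mm thick, top at z = 437 mm, on four 68×68 mm square legs flush with the seat corners and standing on z = 0.


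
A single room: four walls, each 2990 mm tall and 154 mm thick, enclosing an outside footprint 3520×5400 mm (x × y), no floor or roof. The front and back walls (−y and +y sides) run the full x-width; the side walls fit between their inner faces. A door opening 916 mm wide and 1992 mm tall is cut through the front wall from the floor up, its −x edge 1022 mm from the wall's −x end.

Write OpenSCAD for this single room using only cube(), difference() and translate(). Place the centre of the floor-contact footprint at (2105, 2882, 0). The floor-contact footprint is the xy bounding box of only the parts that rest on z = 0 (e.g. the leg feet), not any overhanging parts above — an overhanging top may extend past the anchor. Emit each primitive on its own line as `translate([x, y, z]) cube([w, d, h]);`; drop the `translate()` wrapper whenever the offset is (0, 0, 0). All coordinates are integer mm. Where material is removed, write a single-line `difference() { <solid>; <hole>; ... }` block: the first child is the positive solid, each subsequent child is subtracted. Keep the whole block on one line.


difference() { translate([345, 182, 0]) cube([3520, 154, 2990]); translate([1367, 182, 0]) cube([916, 154, 1992]); }
translate([345, 5428, 0]) cube([3520, 154, 2990]);
translate([345, 336, 0]) cube([154, 5092, 2990]);
translate([3711, 336, 0]) cube([154, 5092, 2990]);


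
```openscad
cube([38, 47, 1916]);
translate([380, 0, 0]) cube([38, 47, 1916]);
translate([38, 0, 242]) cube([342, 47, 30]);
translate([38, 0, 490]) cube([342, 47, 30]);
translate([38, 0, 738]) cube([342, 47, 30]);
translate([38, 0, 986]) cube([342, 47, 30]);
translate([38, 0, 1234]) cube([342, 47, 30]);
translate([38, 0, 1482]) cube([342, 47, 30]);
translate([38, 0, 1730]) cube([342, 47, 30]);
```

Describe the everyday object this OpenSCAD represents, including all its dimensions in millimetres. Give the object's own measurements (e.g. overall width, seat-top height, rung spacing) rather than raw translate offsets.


A straight ladder. Two 38×47 mm vertical rails, 1916 mm tall, stand 418 mm apart (outside-to-outside) with their front faces coplanar on the −y side. 7 rungs, each 47 mm deep and 30 mm tall, span between the inner faces of the rails, front faces flush with the rails. The lowest rung's underside is at z = 242 mm and rungs are spaced 248 mm apart (underside to underside).


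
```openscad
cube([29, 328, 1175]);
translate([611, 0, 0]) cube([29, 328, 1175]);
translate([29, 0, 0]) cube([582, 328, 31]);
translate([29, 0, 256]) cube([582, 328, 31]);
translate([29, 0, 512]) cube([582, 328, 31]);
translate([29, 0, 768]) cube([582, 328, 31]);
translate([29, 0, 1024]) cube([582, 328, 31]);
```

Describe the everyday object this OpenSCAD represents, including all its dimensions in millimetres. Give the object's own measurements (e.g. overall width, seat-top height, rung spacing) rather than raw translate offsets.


An open bookshelf. Two side panels, each 29 mm thick, 328 mm deep and 1175 mm tall, stand 640 mm apart (outside-to-outside). Between them sit 5 shelves, each 31 mm thick and 328 mm deep, spanning the full gap between the sides. The bottom shelf rests on the floor (its underside at z = 0) and the clear gap between one shelf's top and the next shelf's underside is 225 mm.


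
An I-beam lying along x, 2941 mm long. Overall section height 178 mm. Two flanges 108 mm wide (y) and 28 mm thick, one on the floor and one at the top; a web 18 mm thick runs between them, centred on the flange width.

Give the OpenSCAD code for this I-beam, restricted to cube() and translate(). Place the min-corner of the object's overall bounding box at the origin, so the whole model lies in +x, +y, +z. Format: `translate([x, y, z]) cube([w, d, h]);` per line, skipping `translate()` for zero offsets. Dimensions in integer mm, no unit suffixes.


cube([2941, 108, 28]);
translate([0, 45, 28]) cube([2941, 18, 122]);
translate([0, 0, 150]) cube([2941, 108, 28]);


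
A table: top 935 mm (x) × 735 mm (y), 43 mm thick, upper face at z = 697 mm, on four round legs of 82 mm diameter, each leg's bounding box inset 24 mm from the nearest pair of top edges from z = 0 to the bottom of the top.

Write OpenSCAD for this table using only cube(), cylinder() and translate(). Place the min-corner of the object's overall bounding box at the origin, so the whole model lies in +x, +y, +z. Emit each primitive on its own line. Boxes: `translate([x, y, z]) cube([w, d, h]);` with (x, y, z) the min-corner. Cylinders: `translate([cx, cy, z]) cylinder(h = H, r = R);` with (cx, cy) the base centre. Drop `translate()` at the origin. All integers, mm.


translate([0, 0, 654]) cube([935, 735, 43]);
translate([65, 65, 0]) cylinder(h = 654, r = 41);
translate([870, 65, 0]) cylinder(h = 654, r = 41);
translate([65, 670, 0]) cylinder(h = 654, r = 41);
translate([870, 670, 0]) cylinder(h = 654, r = 41);


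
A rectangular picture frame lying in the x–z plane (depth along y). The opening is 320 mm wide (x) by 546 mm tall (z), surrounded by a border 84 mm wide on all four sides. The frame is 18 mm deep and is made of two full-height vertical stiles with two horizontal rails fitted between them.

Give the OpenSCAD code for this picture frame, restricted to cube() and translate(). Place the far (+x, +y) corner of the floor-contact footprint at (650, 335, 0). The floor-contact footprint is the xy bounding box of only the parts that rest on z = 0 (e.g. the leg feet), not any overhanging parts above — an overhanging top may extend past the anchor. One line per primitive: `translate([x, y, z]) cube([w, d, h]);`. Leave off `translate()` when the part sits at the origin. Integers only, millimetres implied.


translate([162, 317, 0]) cube([84, 18, 714]);
translate([566, 317, 0]) cube([84, 18, 714]);
translate([246, 317, 0]) cube([320, 18, 84]);
translate([246, 317, 630]) cube([320, 18, 84]);


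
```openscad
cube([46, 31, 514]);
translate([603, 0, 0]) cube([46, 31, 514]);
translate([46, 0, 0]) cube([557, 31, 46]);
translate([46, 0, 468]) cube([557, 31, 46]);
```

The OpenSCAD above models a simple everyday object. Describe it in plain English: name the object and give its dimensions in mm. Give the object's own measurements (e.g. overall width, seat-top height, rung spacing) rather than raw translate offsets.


A rectangular picture frame lying in the x–z plane (depth along y). The opening is 557 mm wide (x) by 422 mm tall (z), surrounded by a border 46 mm wide on all four sides. The frame is 31 mm deep and is made of two full-height vertical stiles with two horizontal rails fitted between them.


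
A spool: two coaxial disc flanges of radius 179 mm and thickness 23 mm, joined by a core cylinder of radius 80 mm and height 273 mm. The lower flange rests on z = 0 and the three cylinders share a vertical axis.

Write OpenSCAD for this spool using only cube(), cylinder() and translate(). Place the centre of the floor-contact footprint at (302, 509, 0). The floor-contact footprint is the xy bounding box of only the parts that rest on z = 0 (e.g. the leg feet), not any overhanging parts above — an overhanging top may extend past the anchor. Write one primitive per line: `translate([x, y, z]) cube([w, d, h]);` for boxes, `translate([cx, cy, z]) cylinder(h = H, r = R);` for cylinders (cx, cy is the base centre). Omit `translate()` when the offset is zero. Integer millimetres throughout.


translate([302, 509, 0]) cylinder(h = 23, r = 179);
translate([302, 509, 23]) cylinder(h = 273, r = 80);
translate([302, 509, 296]) cylinder(h = 23, r = 179);


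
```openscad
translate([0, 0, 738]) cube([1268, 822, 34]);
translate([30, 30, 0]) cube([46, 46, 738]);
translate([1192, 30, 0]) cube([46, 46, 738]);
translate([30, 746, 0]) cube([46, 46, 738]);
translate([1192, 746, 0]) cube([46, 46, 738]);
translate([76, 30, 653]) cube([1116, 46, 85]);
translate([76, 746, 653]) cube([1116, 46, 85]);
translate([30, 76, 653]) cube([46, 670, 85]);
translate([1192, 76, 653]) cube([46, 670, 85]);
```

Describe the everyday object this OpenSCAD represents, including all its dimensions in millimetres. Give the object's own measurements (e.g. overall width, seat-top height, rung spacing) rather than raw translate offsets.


A rectangular dining table. The top is 1268×822×34 mm with its upper surface at z = 772 mm. It stands on four 46×46 mm square legs, each inset 30 mm from the nearest pair of top edges, running from the floor to the underside of the top. Four apron rails, 46 mm thick and 85 mm tall, run between adjacent legs with their top edges flush with the underside of the top and their outer faces flush with the legs' outer faces.


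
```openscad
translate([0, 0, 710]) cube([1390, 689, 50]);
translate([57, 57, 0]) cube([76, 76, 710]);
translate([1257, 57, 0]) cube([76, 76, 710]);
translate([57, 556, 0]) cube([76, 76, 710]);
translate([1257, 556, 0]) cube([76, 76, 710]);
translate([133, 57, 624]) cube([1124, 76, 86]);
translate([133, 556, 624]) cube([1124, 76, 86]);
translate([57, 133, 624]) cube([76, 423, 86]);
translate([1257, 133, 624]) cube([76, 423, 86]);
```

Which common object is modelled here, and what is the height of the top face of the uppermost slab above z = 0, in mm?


A table. The table height is 760 mm.

A 1390×689×50 slab sits at z = 710 on four 76 mm square posts — a table. The top surface is at 710 + 50 = 760 mm.


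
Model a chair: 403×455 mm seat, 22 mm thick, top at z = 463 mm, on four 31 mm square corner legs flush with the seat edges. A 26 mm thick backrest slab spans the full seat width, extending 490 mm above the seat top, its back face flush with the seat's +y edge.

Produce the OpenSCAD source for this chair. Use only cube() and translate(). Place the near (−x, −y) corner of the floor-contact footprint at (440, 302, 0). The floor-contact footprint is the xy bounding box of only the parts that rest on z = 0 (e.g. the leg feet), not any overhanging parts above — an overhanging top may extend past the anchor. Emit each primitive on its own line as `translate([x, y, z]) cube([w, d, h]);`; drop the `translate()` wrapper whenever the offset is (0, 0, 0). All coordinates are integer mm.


translate([440, 302, 441]) cube([403, 455, 22]);
translate([440, 302, 0]) cube([31, 31, 441]);
translate([812, 302, 0]) cube([31, 31, 441]);
translate([440, 726, 0]) cube([31, 31, 441]);
translate([812, 726, 0]) cube([31, 31, 441]);
translate([440, 731, 463]) cube([403, 26, 490]);


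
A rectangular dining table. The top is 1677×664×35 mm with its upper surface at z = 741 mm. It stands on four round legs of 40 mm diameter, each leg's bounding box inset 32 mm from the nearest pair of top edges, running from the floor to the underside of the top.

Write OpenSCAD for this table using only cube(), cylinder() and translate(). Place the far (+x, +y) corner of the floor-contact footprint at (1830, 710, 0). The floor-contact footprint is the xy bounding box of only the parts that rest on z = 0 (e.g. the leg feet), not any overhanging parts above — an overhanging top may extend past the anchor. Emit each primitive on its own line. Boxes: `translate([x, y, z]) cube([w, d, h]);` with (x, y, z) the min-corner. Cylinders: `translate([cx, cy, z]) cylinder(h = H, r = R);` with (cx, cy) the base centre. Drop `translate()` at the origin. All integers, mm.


// leg_h = 741 - 35 = 706
translate([185, 78, 706]) cube([1677, 664, 35]);
translate([237, 130, 0]) cylinder(h = 706, r = 20);
translate([1810, 130, 0]) cylinder(h = 706, r = 20);
translate([237, 690, 0]) cylinder(h = 706, r = 20);
translate([1810, 690, 0]) cylinder(h = 706, r = 20);


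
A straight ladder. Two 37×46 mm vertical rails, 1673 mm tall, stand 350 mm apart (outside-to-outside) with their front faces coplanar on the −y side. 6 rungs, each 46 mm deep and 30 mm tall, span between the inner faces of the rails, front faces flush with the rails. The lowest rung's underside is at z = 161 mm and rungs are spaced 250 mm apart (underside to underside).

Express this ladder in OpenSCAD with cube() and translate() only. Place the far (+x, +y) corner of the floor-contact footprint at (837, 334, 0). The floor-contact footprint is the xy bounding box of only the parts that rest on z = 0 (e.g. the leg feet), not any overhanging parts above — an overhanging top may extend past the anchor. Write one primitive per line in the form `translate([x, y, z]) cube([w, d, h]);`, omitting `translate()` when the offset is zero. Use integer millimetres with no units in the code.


translate([487, 288, 0]) cube([37, 46, 1673]);
translate([800, 288, 0]) cube([37, 46, 1673]);
translate([524, 288, 161]) cube([276, 46, 30]);
translate([524, 288, 411]) cube([276, 46, 30]);
translate([524, 288, 661]) cube([276, 46, 30]);
translate([524, 288, 911]) cube([276, 46, 30]);
translate([524, 288, 1161]) cube([276, 46, 30]);
translate([524, 288, 1411]) cube([276, 46, 30]);


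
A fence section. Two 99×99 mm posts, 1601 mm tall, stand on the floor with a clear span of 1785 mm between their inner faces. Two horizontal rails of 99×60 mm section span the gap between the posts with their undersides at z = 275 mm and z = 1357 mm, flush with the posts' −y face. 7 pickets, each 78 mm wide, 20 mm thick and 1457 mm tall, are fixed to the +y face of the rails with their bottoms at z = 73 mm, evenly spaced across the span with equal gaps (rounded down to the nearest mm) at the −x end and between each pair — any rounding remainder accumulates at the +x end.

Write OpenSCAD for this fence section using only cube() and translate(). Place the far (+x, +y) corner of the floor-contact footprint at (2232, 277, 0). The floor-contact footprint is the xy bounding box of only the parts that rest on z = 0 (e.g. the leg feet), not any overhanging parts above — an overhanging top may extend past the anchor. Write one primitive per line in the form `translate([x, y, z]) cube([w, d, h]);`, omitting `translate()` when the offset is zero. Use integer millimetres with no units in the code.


translate([249, 178, 0]) cube([99, 99, 1601]);
translate([2133, 178, 0]) cube([99, 99, 1601]);
translate([348, 178, 275]) cube([1785, 99, 60]);
translate([348, 178, 1357]) cube([1785, 99, 60]);
translate([502, 277, 73]) cube([78, 20, 1457]);
translate([734, 277, 73]) cube([78, 20, 1457]);
translate([966, 277, 73]) cube([78, 20, 1457]);
translate([1198, 277, 73]) cube([78, 20, 1457]);
translate([1430, 277, 73]) cube([78, 20, 1457]);
translate([1662, 277, 73]) cube([78, 20, 1457]);
translate([1894, 277, 73]) cube([78, 20, 1457]);


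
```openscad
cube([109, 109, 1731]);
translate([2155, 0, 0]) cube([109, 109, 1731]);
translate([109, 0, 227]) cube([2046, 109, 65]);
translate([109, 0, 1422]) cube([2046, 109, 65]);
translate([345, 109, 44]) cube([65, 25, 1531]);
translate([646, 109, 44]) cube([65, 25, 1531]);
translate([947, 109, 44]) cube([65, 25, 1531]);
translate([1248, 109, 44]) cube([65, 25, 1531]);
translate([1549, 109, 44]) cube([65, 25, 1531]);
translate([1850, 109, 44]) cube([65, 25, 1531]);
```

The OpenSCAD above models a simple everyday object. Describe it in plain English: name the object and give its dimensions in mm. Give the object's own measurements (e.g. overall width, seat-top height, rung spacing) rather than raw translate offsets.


A fence section. Two 109×109 mm posts, 1731 mm tall, stand on the floor with a clear span of 2046 mm between their inner faces. Two horizontal rails of 109×65 mm section span the gap between the posts with their undersides at z = 227 mm and z = 1422 mm, flush with the posts' −y face. 6 pickets, each 65 mm wide, 25 mm thick and 1531 mm tall, are fixed to the +y face of the rails with their bottoms at z = 44 mm, spaced across the span with a 236 mm gap after the −x post and between neighbouring pickets, with 240 mm left before the +x post.
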